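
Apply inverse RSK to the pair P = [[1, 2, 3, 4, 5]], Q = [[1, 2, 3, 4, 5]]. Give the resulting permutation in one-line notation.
Reverse the RSK construction: for i from n down to 1, find the cell of Q containing i, remove the entry at that cell from P, and reverse-bump it up through P; the value ejected from row 1 is w(i).

Step i=5: Q has 5 at row 1, column 5; remove that cell from P, ejecting 5. So w(5) = 5. P is now [[1, 2, 3, 4]].
Step i=4: Q has 4 at row 1, column 4; remove that cell from P, ejecting 4. So w(4) = 4. P is now [[1, 2, 3]].
Step i=3: Q has 3 at row 1, column 3; remove that cell from P, ejecting 3. So w(3) = 3. P is now [[1, 2]].
Step i=2: Q has 2 at row 1, column 2; remove that cell from P, ejecting 2. So w(2) = 2. P is now [[1]].
Step i=1: Q has 1 at row 1, column 1; remove that cell from P, ejecting 1. So w(1) = 1. P is now [].

So w = 1 2 3 4 5.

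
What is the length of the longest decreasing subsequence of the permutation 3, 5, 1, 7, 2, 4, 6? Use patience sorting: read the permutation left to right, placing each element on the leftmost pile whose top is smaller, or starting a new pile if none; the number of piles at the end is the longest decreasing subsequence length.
2

3: new pile. tops = [3]
5: onto pile 1 (replacing 3). tops = [5]
1: new pile. tops = [5, 1]
7: onto pile 1 (replacing 5). tops = [7, 1]
2: onto pile 2 (replacing 1). tops = [7, 2]
4: onto pile 2 (replacing 2). tops = [7, 4]
6: onto pile 2 (replacing 4). tops = [7, 6]

2 piles, so the longest decreasing subsequence has length 2.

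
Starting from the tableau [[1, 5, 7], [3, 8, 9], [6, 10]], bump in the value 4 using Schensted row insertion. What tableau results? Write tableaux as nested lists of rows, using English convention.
[[1, 4, 7], [3, 5, 9], [6, 8], [10]]

In row 1, 4 replaces 5 (the leftmost entry greater than 4); 5 is bumped to row 2. In row 2, 5 replaces 8 (the leftmost entry greater than 5); 8 is bumped to row 3. In row 3, 8 replaces 10 (the leftmost entry greater than 8); 10 is bumped to row 4. 10 starts a new row 4. The new tableau is [[1, 4, 7], [3, 5, 9], [6, 8], [10]].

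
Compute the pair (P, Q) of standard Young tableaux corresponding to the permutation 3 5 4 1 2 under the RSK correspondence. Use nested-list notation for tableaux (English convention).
Insert each entry of the permutation into P by Schensted row insertion, recording in Q the position of each new cell.

Insert 3: appended to row 1. P = [[3]], Q = [[1]].
Insert 5: appended to row 1. P = [[3, 5]], Q = [[1, 2]].
Insert 4: 4 bumps 5 from row 1; 5 starts row 2. P = [[3, 4], [5]], Q = [[1, 2], [3]].
Insert 1: 1 bumps 3 from row 1; 3 bumps 5 from row 2; 5 starts row 3. P = [[1, 4], [3], [5]], Q = [[1, 2], [3], [4]].
Insert 2: 2 bumps 4 from row 1; 4 appends to row 2. P = [[1, 2], [3, 4], [5]], Q = [[1, 2], [3, 5], [4]].

So P = [[1, 2], [3, 4], [5]], Q = [[1, 2], [3, 5], [4]].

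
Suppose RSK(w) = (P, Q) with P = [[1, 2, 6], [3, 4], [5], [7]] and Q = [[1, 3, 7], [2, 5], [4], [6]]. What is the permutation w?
Reverse the RSK construction: for i from n down to 1, find the cell of Q containing i, remove the entry at that cell from P, and reverse-bump it up through P; the value ejected from row 1 is w(i).

Step i=7: Q has 7 at row 1, column 3; remove that cell from P, ejecting 6. So w(7) = 6. P is now [[1, 2], [3, 4], [5], [7]].
Step i=6: Q has 6 at row 4, column 1; remove 7 from row 4 of P and reverse-bump: 7 enters row 3 and ejects 5; 5 enters row 2 and ejects 4; 4 enters row 1 and ejects 2. So w(6) = 2. P is now [[1, 4], [3, 5], [7]].
Step i=5: Q has 5 at row 2, column 2; remove 5 from row 2 of P and reverse-bump: 5 enters row 1 and ejects 4. So w(5) = 4. P is now [[1, 5], [3], [7]].
Step i=4: Q has 4 at row 3, column 1; remove 7 from row 3 of P and reverse-bump: 7 enters row 2 and ejects 3; 3 enters row 1 and ejects 1. So w(4) = 1. P is now [[3, 5], [7]].
Step i=3: Q has 3 at row 1, column 2; remove that cell from P, ejecting 5. So w(3) = 5. P is now [[3], [7]].
Step i=2: Q has 2 at row 2, column 1; remove 7 from row 2 of P and reverse-bump: 7 enters row 1 and ejects 3. So w(2) = 3. P is now [[7]].
Step i=1: Q has 1 at row 1, column 1; remove that cell from P, ejecting 7. So w(1) = 7. P is now [].

So w = 7 3 5 1 4 2 6.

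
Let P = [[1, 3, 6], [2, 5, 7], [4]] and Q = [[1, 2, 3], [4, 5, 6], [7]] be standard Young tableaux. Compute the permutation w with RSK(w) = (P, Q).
4 5 7 2 3 6 1

Reverse the RSK construction: for i from n down to 1, find the cell of Q containing i, remove the entry at that cell from P, and reverse-bump it up through P; the value ejected from row 1 is w(i).

Step i=7: Q has 7 at row 3, column 1; remove 4 from row 3 of P and reverse-bump: 4 enters row 2 and ejects 2; 2 enters row 1 and ejects 1. So w(7) = 1. P is now [[2, 3, 6], [4, 5, 7]].
Step i=6: Q has 6 at row 2, column 3; remove 7 from row 2 of P and reverse-bump: 7 enters row 1 and ejects 6. So w(6) = 6. P is now [[2, 3, 7], [4, 5]].
Step i=5: Q has 5 at row 2, column 2; remove 5 from row 2 of P and reverse-bump: 5 enters row 1 and ejects 3. So w(5) = 3. P is now [[2, 5, 7], [4]].
Step i=4: Q has 4 at row 2, column 1; remove 4 from row 2 of P and reverse-bump: 4 enters row 1 and ejects 2. So w(4) = 2. P is now [[4, 5, 7]].
Step i=3: Q has 3 at row 1, column 3; remove that cell from P, ejecting 7. So w(3) = 7. P is now [[4, 5]].
Step i=2: Q has 2 at row 1, column 2; remove that cell from P, ejecting 5. So w(2) = 5. P is now [[4]].
Step i=1: Q has 1 at row 1, column 1; remove that cell from P, ejecting 4. So w(1) = 4. P is now [].

So w = 4 5 7 2 3 6 1.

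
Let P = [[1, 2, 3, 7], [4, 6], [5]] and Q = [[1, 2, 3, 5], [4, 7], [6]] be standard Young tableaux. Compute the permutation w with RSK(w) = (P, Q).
1 5 6 4 7 2 3

Reverse the RSK construction: for i from n down to 1, find the cell of Q containing i, remove the entry at that cell from P, and reverse-bump it up through P; the value ejected from row 1 is w(i).

Step i=7: Q has 7 at row 2, column 2; remove 6 from row 2 of P and reverse-bump: 6 enters row 1 and ejects 3. So w(7) = 3. P is now [[1, 2, 6, 7], [4], [5]].
Step i=6: Q has 6 at row 3, column 1; remove 5 from row 3 of P and reverse-bump: 5 enters row 2 and ejects 4; 4 enters row 1 and ejects 2. So w(6) = 2. P is now [[1, 4, 6, 7], [5]].
Step i=5: Q has 5 at row 1, column 4; remove that cell from P, ejecting 7. So w(5) = 7. P is now [[1, 4, 6], [5]].
Step i=4: Q has 4 at row 2, column 1; remove 5 from row 2 of P and reverse-bump: 5 enters row 1 and ejects 4. So w(4) = 4. P is now [[1, 5, 6]].
Step i=3: Q has 3 at row 1, column 3; remove that cell from P, ejecting 6. So w(3) = 6. P is now [[1, 5]].
Step i=2: Q has 2 at row 1, column 2; remove that cell from P, ejecting 5. So w(2) = 5. P is now [[1]].
Step i=1: Q has 1 at row 1, column 1; remove that cell from P, ejecting 1. So w(1) = 1. P is now [].

So w = 1 5 6 4 7 2 3.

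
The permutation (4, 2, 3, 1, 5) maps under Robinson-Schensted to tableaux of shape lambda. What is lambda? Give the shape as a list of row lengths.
[3, 1, 1]

RSK row insertion gives P = [[1, 3, 5], [2], [4]], which has shape [3, 1, 1].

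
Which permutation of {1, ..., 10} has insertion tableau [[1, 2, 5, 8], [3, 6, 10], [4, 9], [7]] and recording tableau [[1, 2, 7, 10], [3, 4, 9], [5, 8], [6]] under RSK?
7 9 4 6 3 1 10 2 5 8

Reverse the RSK construction: for i from n down to 1, find the cell of Q containing i, remove the entry at that cell from P, and reverse-bump it up through P; the value ejected from row 1 is w(i).

Step i=10: Q has 10 at row 1, column 4; remove that cell from P, ejecting 8. So w(10) = 8. P is now [[1, 2, 5], [3, 6, 10], [4, 9], [7]].
Step i=9: Q has 9 at row 2, column 3; remove 10 from row 2 of P and reverse-bump: 10 enters row 1 and ejects 5. So w(9) = 5. P is now [[1, 2, 10], [3, 6], [4, 9], [7]].
Step i=8: Q has 8 at row 3, column 2; remove 9 from row 3 of P and reverse-bump: 9 enters row 2 and ejects 6; 6 enters row 1 and ejects 2. So w(8) = 2. P is now [[1, 6, 10], [3, 9], [4], [7]].
Step i=7: Q has 7 at row 1, column 3; remove that cell from P, ejecting 10. So w(7) = 10. P is now [[1, 6], [3, 9], [4], [7]].
Step i=6: Q has 6 at row 4, column 1; remove 7 from row 4 of P and reverse-bump: 7 enters row 3 and ejects 4; 4 enters row 2 and ejects 3; 3 enters row 1 and ejects 1. So w(6) = 1. P is now [[3, 6], [4, 9], [7]].
Step i=5: Q has 5 at row 3, column 1; remove 7 from row 3 of P and reverse-bump: 7 enters row 2 and ejects 4; 4 enters row 1 and ejects 3. So w(5) = 3. P is now [[4, 6], [7, 9]].
Step i=4: Q has 4 at row 2, column 2; remove 9 from row 2 of P and reverse-bump: 9 enters row 1 and ejects 6. So w(4) = 6. P is now [[4, 9], [7]].
Step i=3: Q has 3 at row 2, column 1; remove 7 from row 2 of P and reverse-bump: 7 enters row 1 and ejects 4. So w(3) = 4. P is now [[7, 9]].
Step i=2: Q has 2 at row 1, column 2; remove that cell from P, ejecting 9. So w(2) = 9. P is now [[7]].
Step i=1: Q has 1 at row 1, column 1; remove that cell from P, ejecting 7. So w(1) = 7. P is now [].

So w = 7 9 4 6 3 1 10 2 5 8.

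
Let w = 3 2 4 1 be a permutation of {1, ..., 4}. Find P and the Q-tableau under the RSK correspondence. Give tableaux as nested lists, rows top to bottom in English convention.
Insert each entry of the permutation into P by Schensted row insertion, recording in Q the position of each new cell.

After inserting 3: P = [[3]].
After inserting 2: P = [[2], [3]].
After inserting 4: P = [[2, 4], [3]].
After inserting 1: P = [[1, 4], [2], [3]].

So P = [[1, 4], [2], [3]], Q = [[1, 3], [2], [4]].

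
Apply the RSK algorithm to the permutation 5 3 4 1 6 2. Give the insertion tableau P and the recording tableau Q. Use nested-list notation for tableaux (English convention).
Insert each entry of the permutation into P by Schensted row insertion, recording in Q the position of each new cell.

After inserting 5: P = [[5]].
After inserting 3: P = [[3], [5]].
After inserting 4: P = [[3, 4], [5]].
After inserting 1: P = [[1, 4], [3], [5]].
After inserting 6: P = [[1, 4, 6], [3], [5]].
After inserting 2: P = [[1, 2, 6], [3, 4], [5]].

So P = [[1, 2, 6], [3, 4], [5]], Q = [[1, 3, 5], [2, 6], [4]].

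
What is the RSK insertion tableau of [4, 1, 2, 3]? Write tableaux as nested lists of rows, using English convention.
Insert 4: appended to row 1. P = [[4]].
Insert 1: 1 bumps 4 from row 1; 4 starts row 2. P = [[1], [4]].
Insert 2: appended to row 1. P = [[1, 2], [4]].
Insert 3: appended to row 1. P = [[1, 2, 3], [4]].

So P = [[1, 2, 3], [4]].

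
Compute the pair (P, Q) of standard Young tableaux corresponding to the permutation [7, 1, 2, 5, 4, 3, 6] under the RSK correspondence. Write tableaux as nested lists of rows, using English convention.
Insert each entry of the permutation into P by Schensted row insertion, recording in Q the position of each new cell.

Insert 7: appended to row 1. P = [[7]].
Insert 1: 1 bumps 7 from row 1; 7 starts row 2. P = [[1], [7]].
Insert 2: appended to row 1. P = [[1, 2], [7]].
Insert 5: appended to row 1. P = [[1, 2, 5], [7]].
Insert 4: 4 bumps 5 from row 1; 5 bumps 7 from row 2; 7 starts row 3. P = [[1, 2, 4], [5], [7]].
Insert 3: 3 bumps 4 from row 1; 4 bumps 5 from row 2; 5 bumps 7 from row 3; 7 starts row 4. P = [[1, 2, 3], [4], [5], [7]].
Insert 6: appended to row 1. P = [[1, 2, 3, 6], [4], [5], [7]].

So P = [[1, 2, 3, 6], [4], [5], [7]], Q = [[1, 3, 4, 7], [2], [5], [6]].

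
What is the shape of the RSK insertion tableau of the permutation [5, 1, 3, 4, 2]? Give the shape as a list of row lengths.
[3, 1, 1]

Row-insert each entry into an empty tableau.

After inserting 5: P = [[5]].
After inserting 1: P = [[1], [5]].
After inserting 3: P = [[1, 3], [5]].
After inserting 4: P = [[1, 3, 4], [5]].
After inserting 2: P = [[1, 2, 4], [3], [5]].

The final insertion tableau P = [[1, 2, 4], [3], [5]] has shape [3, 1, 1].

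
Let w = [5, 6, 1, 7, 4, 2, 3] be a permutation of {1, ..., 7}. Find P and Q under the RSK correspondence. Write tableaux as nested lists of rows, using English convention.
P = [[1, 2, 3], [4, 6, 7], [5]], Q = [[1, 2, 4], [3, 5, 7], [6]]

Insert each entry of the permutation into P by Schensted row insertion, recording in Q the position of each new cell.

After inserting 5: P = [[5]].
After inserting 6: P = [[5, 6]].
After inserting 1: P = [[1, 6], [5]].
After inserting 7: P = [[1, 6, 7], [5]].
After inserting 4: P = [[1, 4, 7], [5, 6]].
After inserting 2: P = [[1, 2, 7], [4, 6], [5]].
After inserting 3: P = [[1, 2, 3], [4, 6, 7], [5]].

So P = [[1, 2, 3], [4, 6, 7], [5]], Q = [[1, 2, 4], [3, 5, 7], [6]].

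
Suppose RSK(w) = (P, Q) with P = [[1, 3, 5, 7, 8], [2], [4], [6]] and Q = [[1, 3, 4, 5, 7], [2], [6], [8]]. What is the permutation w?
Reverse the RSK construction: for i from n down to 1, find the cell of Q containing i, remove the entry at that cell from P, and reverse-bump it up through P; the value ejected from row 1 is w(i).

Step i=8: Q has 8 at row 4, column 1; remove 6 from row 4 of P and reverse-bump: 6 enters row 3 and ejects 4; 4 enters row 2 and ejects 2; 2 enters row 1 and ejects 1. So w(8) = 1. P is now [[2, 3, 5, 7, 8], [4], [6]].
Step i=7: Q has 7 at row 1, column 5; remove that cell from P, ejecting 8. So w(7) = 8. P is now [[2, 3, 5, 7], [4], [6]].
Step i=6: Q has 6 at row 3, column 1; remove 6 from row 3 of P and reverse-bump: 6 enters row 2 and ejects 4; 4 enters row 1 and ejects 3. So w(6) = 3. P is now [[2, 4, 5, 7], [6]].
Step i=5: Q has 5 at row 1, column 4; remove that cell from P, ejecting 7. So w(5) = 7. P is now [[2, 4, 5], [6]].
Step i=4: Q has 4 at row 1, column 3; remove that cell from P, ejecting 5. So w(4) = 5. P is now [[2, 4], [6]].
Step i=3: Q has 3 at row 1, column 2; remove that cell from P, ejecting 4. So w(3) = 4. P is now [[2], [6]].
Step i=2: Q has 2 at row 2, column 1; remove 6 from row 2 of P and reverse-bump: 6 enters row 1 and ejects 2. So w(2) = 2. P is now [[6]].
Step i=1: Q has 1 at row 1, column 1; remove that cell from P, ejecting 6. So w(1) = 6. P is now [].

So w = 6 2 4 5 7 3 8 1.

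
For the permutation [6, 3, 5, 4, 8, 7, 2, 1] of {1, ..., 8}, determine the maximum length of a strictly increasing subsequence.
3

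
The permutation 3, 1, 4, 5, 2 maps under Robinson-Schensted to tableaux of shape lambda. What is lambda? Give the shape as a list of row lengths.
Row-insert each entry into an empty tableau.

After inserting 3: P = [[3]].
After inserting 1: P = [[1], [3]].
After inserting 4: P = [[1, 4], [3]].
After inserting 5: P = [[1, 4, 5], [3]].
After inserting 2: P = [[1, 2, 5], [3, 4]].

The final insertion tableau P = [[1, 2, 5], [3, 4]] has shape [3, 2].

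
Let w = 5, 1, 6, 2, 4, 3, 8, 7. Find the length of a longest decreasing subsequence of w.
3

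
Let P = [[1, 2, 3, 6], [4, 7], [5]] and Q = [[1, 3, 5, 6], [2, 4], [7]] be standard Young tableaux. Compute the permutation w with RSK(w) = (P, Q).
Reverse the RSK construction: for i from n down to 1, find the cell of Q containing i, remove the entry at that cell from P, and reverse-bump it up through P; the value ejected from row 1 is w(i).

Step i=7: Q has 7 at row 3, column 1; remove 5 from row 3 of P and reverse-bump: 5 enters row 2 and ejects 4; 4 enters row 1 and ejects 3. So w(7) = 3. P is now [[1, 2, 4, 6], [5, 7]].
Step i=6: Q has 6 at row 1, column 4; remove that cell from P, ejecting 6. So w(6) = 6. P is now [[1, 2, 4], [5, 7]].
Step i=5: Q has 5 at row 1, column 3; remove that cell from P, ejecting 4. So w(5) = 4. P is now [[1, 2], [5, 7]].
Step i=4: Q has 4 at row 2, column 2; remove 7 from row 2 of P and reverse-bump: 7 enters row 1 and ejects 2. So w(4) = 2. P is now [[1, 7], [5]].
Step i=3: Q has 3 at row 1, column 2; remove that cell from P, ejecting 7. So w(3) = 7. P is now [[1], [5]].
Step i=2: Q has 2 at row 2, column 1; remove 5 from row 2 of P and reverse-bump: 5 enters row 1 and ejects 1. So w(2) = 1. P is now [[5]].
Step i=1: Q has 1 at row 1, column 1; remove that cell from P, ejecting 5. So w(1) = 5. P is now [].

So w = 5 1 7 2 4 6 3.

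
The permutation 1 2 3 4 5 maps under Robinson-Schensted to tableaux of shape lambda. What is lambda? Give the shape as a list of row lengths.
[5]

Row-insert each entry into an empty tableau.

After inserting 1: P = [[1]].
After inserting 2: P = [[1, 2]].
After inserting 3: P = [[1, 2, 3]].
After inserting 4: P = [[1, 2, 3, 4]].
After inserting 5: P = [[1, 2, 3, 4, 5]].

The final insertion tableau P = [[1, 2, 3, 4, 5]] has shape [5].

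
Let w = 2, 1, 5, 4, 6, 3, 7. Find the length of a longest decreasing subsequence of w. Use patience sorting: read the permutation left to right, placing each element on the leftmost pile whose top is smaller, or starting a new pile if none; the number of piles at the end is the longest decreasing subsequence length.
2: new pile. tops = [2]
1: new pile. tops = [2, 1]
5: onto pile 1 (replacing 2). tops = [5, 1]
4: onto pile 2 (replacing 1). tops = [5, 4]
6: onto pile 1 (replacing 5). tops = [6, 4]
3: new pile. tops = [6, 4, 3]
7: onto pile 1 (replacing 6). tops = [7, 4, 3]

3 piles, so the longest decreasing subsequence has length 3.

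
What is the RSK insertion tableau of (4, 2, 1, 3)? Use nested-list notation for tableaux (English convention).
P = [[1, 3], [2], [4]]

After inserting 4: P = [[4]].
After inserting 2: P = [[2], [4]].
After inserting 1: P = [[1], [2], [4]].
After inserting 3: P = [[1, 3], [2], [4]].

So P = [[1, 3], [2], [4]].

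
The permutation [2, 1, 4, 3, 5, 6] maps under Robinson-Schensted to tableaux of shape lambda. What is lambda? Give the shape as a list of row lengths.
[4, 2]

Row-insert each entry into an empty tableau.

After inserting 2: P = [[2]].
After inserting 1: P = [[1], [2]].
After inserting 4: P = [[1, 4], [2]].
After inserting 3: P = [[1, 3], [2, 4]].
After inserting 5: P = [[1, 3, 5], [2, 4]].
After inserting 6: P = [[1, 3, 5, 6], [2, 4]].

The final insertion tableau P = [[1, 3, 5, 6], [2, 4]] has shape [4, 2].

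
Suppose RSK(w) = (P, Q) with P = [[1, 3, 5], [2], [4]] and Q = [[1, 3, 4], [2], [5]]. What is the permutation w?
4 2 3 5 1

Reverse the RSK construction: for i from n down to 1, find the cell of Q containing i, remove the entry at that cell from P, and reverse-bump it up through P; the value ejected from row 1 is w(i).

Step i=5: Q has 5 at row 3, column 1; remove 4 from row 3 of P and reverse-bump: 4 enters row 2 and ejects 2; 2 enters row 1 and ejects 1. So w(5) = 1. P is now [[2, 3, 5], [4]].
Step i=4: Q has 4 at row 1, column 3; remove that cell from P, ejecting 5. So w(4) = 5. P is now [[2, 3], [4]].
Step i=3: Q has 3 at row 1, column 2; remove that cell from P, ejecting 3. So w(3) = 3. P is now [[2], [4]].
Step i=2: Q has 2 at row 2, column 1; remove 4 from row 2 of P and reverse-bump: 4 enters row 1 and ejects 2. So w(2) = 2. P is now [[4]].
Step i=1: Q has 1 at row 1, column 1; remove that cell from P, ejecting 4. So w(1) = 4. P is now [].

So w = 4 2 3 5 1.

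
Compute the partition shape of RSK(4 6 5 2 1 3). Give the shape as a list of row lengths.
Row-insert each entry into an empty tableau.

After inserting 4: P = [[4]].
After inserting 6: P = [[4, 6]].
After inserting 5: P = [[4, 5], [6]].
After inserting 2: P = [[2, 5], [4], [6]].
After inserting 1: P = [[1, 5], [2], [4], [6]].
After inserting 3: P = [[1, 3], [2, 5], [4], [6]].

The final insertion tableau P = [[1, 3], [2, 5], [4], [6]] has shape [2, 2, 1, 1].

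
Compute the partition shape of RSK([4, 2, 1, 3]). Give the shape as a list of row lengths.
[2, 1, 1]

Row-insert each entry into an empty tableau.

After inserting 4: P = [[4]].
After inserting 2: P = [[2], [4]].
After inserting 1: P = [[1], [2], [4]].
After inserting 3: P = [[1, 3], [2], [4]].

The final insertion tableau P = [[1, 3], [2], [4]] has shape [2, 1, 1].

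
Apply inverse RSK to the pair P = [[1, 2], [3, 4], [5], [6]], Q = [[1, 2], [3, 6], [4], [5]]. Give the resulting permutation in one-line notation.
3 6 5 4 1 2

Reverse the RSK construction: for i from n down to 1, find the cell of Q containing i, remove the entry at that cell from P, and reverse-bump it up through P; the value ejected from row 1 is w(i).

Step i=6: Q has 6 at row 2, column 2; remove 4 from row 2 of P and reverse-bump: 4 enters row 1 and ejects 2. So w(6) = 2. P is now [[1, 4], [3], [5], [6]].
Step i=5: Q has 5 at row 4, column 1; remove 6 from row 4 of P and reverse-bump: 6 enters row 3 and ejects 5; 5 enters row 2 and ejects 3; 3 enters row 1 and ejects 1. So w(5) = 1. P is now [[3, 4], [5], [6]].
Step i=4: Q has 4 at row 3, column 1; remove 6 from row 3 of P and reverse-bump: 6 enters row 2 and ejects 5; 5 enters row 1 and ejects 4. So w(4) = 4. P is now [[3, 5], [6]].
Step i=3: Q has 3 at row 2, column 1; remove 6 from row 2 of P and reverse-bump: 6 enters row 1 and ejects 5. So w(3) = 5. P is now [[3, 6]].
Step i=2: Q has 2 at row 1, column 2; remove that cell from P, ejecting 6. So w(2) = 6. P is now [[3]].
Step i=1: Q has 1 at row 1, column 1; remove that cell from P, ejecting 3. So w(1) = 3. P is now [].

So w = 3 6 5 4 1 2.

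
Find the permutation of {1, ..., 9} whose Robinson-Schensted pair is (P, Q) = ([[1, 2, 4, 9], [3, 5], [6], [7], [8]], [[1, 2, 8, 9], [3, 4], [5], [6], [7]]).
3 8 1 7 6 5 2 4 9

Reverse the RSK construction: for i from n down to 1, find the cell of Q containing i, remove the entry at that cell from P, and reverse-bump it up through P; the value ejected from row 1 is w(i).

Step i=9: Q has 9 at row 1, column 4; remove that cell from P, ejecting 9. So w(9) = 9. P is now [[1, 2, 4], [3, 5], [6], [7], [8]].
Step i=8: Q has 8 at row 1, column 3; remove that cell from P, ejecting 4. So w(8) = 4. P is now [[1, 2], [3, 5], [6], [7], [8]].
Step i=7: Q has 7 at row 5, column 1; remove 8 from row 5 of P and reverse-bump: 8 enters row 4 and ejects 7; 7 enters row 3 and ejects 6; 6 enters row 2 and ejects 5; 5 enters row 1 and ejects 2. So w(7) = 2. P is now [[1, 5], [3, 6], [7], [8]].
Step i=6: Q has 6 at row 4, column 1; remove 8 from row 4 of P and reverse-bump: 8 enters row 3 and ejects 7; 7 enters row 2 and ejects 6; 6 enters row 1 and ejects 5. So w(6) = 5. P is now [[1, 6], [3, 7], [8]].
Step i=5: Q has 5 at row 3, column 1; remove 8 from row 3 of P and reverse-bump: 8 enters row 2 and ejects 7; 7 enters row 1 and ejects 6. So w(5) = 6. P is now [[1, 7], [3, 8]].
Step i=4: Q has 4 at row 2, column 2; remove 8 from row 2 of P and reverse-bump: 8 enters row 1 and ejects 7. So w(4) = 7. P is now [[1, 8], [3]].
Step i=3: Q has 3 at row 2, column 1; remove 3 from row 2 of P and reverse-bump: 3 enters row 1 and ejects 1. So w(3) = 1. P is now [[3, 8]].
Step i=2: Q has 2 at row 1, column 2; remove that cell from P, ejecting 8. So w(2) = 8. P is now [[3]].
Step i=1: Q has 1 at row 1, column 1; remove that cell from P, ejecting 3. So w(1) = 3. P is now [].

So w = 3 8 1 7 6 5 2 4 9.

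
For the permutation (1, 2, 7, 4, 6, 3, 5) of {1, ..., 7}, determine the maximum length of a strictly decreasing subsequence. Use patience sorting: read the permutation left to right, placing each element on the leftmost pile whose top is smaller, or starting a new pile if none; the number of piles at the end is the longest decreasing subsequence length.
3

1: new pile. tops = [1]
2: onto pile 1 (replacing 1). tops = [2]
7: onto pile 1 (replacing 2). tops = [7]
4: new pile. tops = [7, 4]
6: onto pile 2 (replacing 4). tops = [7, 6]
3: new pile. tops = [7, 6, 3]
5: onto pile 3 (replacing 3). tops = [7, 6, 5]

3 piles, so the longest decreasing subsequence has length 3.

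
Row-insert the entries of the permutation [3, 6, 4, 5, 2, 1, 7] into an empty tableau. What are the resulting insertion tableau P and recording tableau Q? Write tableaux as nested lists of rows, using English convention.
P = [[1, 4, 5, 7], [2], [3], [6]], Q = [[1, 2, 4, 7], [3], [5], [6]]

Insert each entry of the permutation into P by Schensted row insertion, recording in Q the position of each new cell.

Insert 3: appended to row 1. P = [[3]].
Insert 6: appended to row 1. P = [[3, 6]].
Insert 4: 4 bumps 6 from row 1; 6 starts row 2. P = [[3, 4], [6]].
Insert 5: appended to row 1. P = [[3, 4, 5], [6]].
Insert 2: 2 bumps 3 from row 1; 3 bumps 6 from row 2; 6 starts row 3. P = [[2, 4, 5], [3], [6]].
Insert 1: 1 bumps 2 from row 1; 2 bumps 3 from row 2; 3 bumps 6 from row 3; 6 starts row 4. P = [[1, 4, 5], [2], [3], [6]].
Insert 7: appended to row 1. P = [[1, 4, 5, 7], [2], [3], [6]].

So P = [[1, 4, 5, 7], [2], [3], [6]], Q = [[1, 2, 4, 7], [3], [5], [6]].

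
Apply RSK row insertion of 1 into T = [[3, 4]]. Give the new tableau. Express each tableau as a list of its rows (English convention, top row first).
In row 1, 1 replaces 3 (the leftmost entry greater than 1); 3 is bumped to row 2. 3 starts a new row 2. The new tableau is [[1, 4], [3]].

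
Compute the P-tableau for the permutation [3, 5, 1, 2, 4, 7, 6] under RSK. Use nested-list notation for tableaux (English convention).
Insert 3: appended to row 1. P = [[3]].
Insert 5: appended to row 1. P = [[3, 5]].
Insert 1: 1 bumps 3 from row 1; 3 starts row 2. P = [[1, 5], [3]].
Insert 2: 2 bumps 5 from row 1; 5 appends to row 2. P = [[1, 2], [3, 5]].
Insert 4: appended to row 1. P = [[1, 2, 4], [3, 5]].
Insert 7: appended to row 1. P = [[1, 2, 4, 7], [3, 5]].
Insert 6: 6 bumps 7 from row 1; 7 appends to row 2. P = [[1, 2, 4, 6], [3, 5, 7]].

So P = [[1, 2, 4, 6], [3, 5, 7]].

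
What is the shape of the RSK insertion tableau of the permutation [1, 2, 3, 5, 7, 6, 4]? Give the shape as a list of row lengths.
[5, 1, 1]

Row-insert each entry into an empty tableau.

After inserting 1: P = [[1]].
After inserting 2: P = [[1, 2]].
After inserting 3: P = [[1, 2, 3]].
After inserting 5: P = [[1, 2, 3, 5]].
After inserting 7: P = [[1, 2, 3, 5, 7]].
After inserting 6: P = [[1, 2, 3, 5, 6], [7]].
After inserting 4: P = [[1, 2, 3, 4, 6], [5], [7]].

The final insertion tableau P = [[1, 2, 3, 4, 6], [5], [7]] has shape [5, 1, 1].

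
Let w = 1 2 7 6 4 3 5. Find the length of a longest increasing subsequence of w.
4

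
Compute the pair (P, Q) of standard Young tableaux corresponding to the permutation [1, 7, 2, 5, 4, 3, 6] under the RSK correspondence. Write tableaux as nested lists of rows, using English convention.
Insert each entry of the permutation into P by Schensted row insertion, recording in Q the position of each new cell.

After inserting 1: P = [[1]].
After inserting 7: P = [[1, 7]].
After inserting 2: P = [[1, 2], [7]].
After inserting 5: P = [[1, 2, 5], [7]].
After inserting 4: P = [[1, 2, 4], [5], [7]].
After inserting 3: P = [[1, 2, 3], [4], [5], [7]].
After inserting 6: P = [[1, 2, 3, 6], [4], [5], [7]].

So P = [[1, 2, 3, 6], [4], [5], [7]], Q = [[1, 2, 4, 7], [3], [5], [6]].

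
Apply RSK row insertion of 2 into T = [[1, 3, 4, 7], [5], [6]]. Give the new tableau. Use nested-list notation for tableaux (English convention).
[[1, 2, 4, 7], [3], [5], [6]]

In row 1, 2 replaces 3 (the leftmost entry greater than 2); 3 is bumped to row 2. In row 2, 3 replaces 5 (the leftmost entry greater than 3); 5 is bumped to row 3. In row 3, 5 replaces 6 (the leftmost entry greater than 5); 6 is bumped to row 4. 6 starts a new row 4. The new tableau is [[1, 2, 4, 7], [3], [5], [6]].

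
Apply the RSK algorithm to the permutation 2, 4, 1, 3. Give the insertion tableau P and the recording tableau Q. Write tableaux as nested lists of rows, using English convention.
P = [[1, 3], [2, 4]], Q = [[1, 2], [3, 4]]

Insert each entry of the permutation into P by Schensted row insertion, recording in Q the position of each new cell.

Insert 2: appended to row 1. P = [[2]].
Insert 4: appended to row 1. P = [[2, 4]].
Insert 1: 1 bumps 2 from row 1; 2 starts row 2. P = [[1, 4], [2]].
Insert 3: 3 bumps 4 from row 1; 4 appends to row 2. P = [[1, 3], [2, 4]].

So P = [[1, 3], [2, 4]], Q = [[1, 2], [3, 4]].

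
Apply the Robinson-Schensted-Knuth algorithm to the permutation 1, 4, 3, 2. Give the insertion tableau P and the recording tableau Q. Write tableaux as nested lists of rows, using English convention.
P = [[1, 2], [3], [4]], Q = [[1, 2], [3], [4]]

Insert each entry of the permutation into P by Schensted row insertion, recording in Q the position of each new cell.

Insert 1: appended to row 1. P = [[1]].
Insert 4: appended to row 1. P = [[1, 4]].
Insert 3: 3 bumps 4 from row 1; 4 starts row 2. P = [[1, 3], [4]].
Insert 2: 2 bumps 3 from row 1; 3 bumps 4 from row 2; 4 starts row 3. P = [[1, 2], [3], [4]].

So P = [[1, 2], [3], [4]], Q = [[1, 2], [3], [4]].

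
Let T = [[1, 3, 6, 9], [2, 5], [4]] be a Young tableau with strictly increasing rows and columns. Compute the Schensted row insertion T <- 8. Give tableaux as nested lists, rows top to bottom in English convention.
[[1, 3, 6, 8], [2, 5, 9], [4]]

In row 1, 8 replaces 9 (the leftmost entry greater than 8); 9 is bumped to row 2. 9 is appended to row 2. The new tableau is [[1, 3, 6, 8], [2, 5, 9], [4]].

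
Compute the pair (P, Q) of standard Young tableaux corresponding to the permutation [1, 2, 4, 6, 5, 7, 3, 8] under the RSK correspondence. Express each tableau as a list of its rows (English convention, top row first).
P = [[1, 2, 3, 5, 7, 8], [4], [6]], Q = [[1, 2, 3, 4, 6, 8], [5], [7]]

Insert each entry of the permutation into P by Schensted row insertion, recording in Q the position of each new cell.

Insert 1: appended to row 1. P = [[1]].
Insert 2: appended to row 1. P = [[1, 2]].
Insert 4: appended to row 1. P = [[1, 2, 4]].
Insert 6: appended to row 1. P = [[1, 2, 4, 6]].
Insert 5: 5 bumps 6 from row 1; 6 starts row 2. P = [[1, 2, 4, 5], [6]].
Insert 7: appended to row 1. P = [[1, 2, 4, 5, 7], [6]].
Insert 3: 3 bumps 4 from row 1; 4 bumps 6 from row 2; 6 starts row 3. P = [[1, 2, 3, 5, 7], [4], [6]].
Insert 8: appended to row 1. P = [[1, 2, 3, 5, 7, 8], [4], [6]].

So P = [[1, 2, 3, 5, 7, 8], [4], [6]], Q = [[1, 2, 3, 4, 6, 8], [5], [7]].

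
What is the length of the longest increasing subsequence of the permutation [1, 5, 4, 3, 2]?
2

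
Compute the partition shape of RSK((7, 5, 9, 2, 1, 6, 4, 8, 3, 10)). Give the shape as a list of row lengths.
[4, 2, 2, 2]

Row-insert each entry into an empty tableau.

After inserting 7: P = [[7]].
After inserting 5: P = [[5], [7]].
After inserting 9: P = [[5, 9], [7]].
After inserting 2: P = [[2, 9], [5], [7]].
After inserting 1: P = [[1, 9], [2], [5], [7]].
After inserting 6: P = [[1, 6], [2, 9], [5], [7]].
After inserting 4: P = [[1, 4], [2, 6], [5, 9], [7]].
After inserting 8: P = [[1, 4, 8], [2, 6], [5, 9], [7]].
After inserting 3: P = [[1, 3, 8], [2, 4], [5, 6], [7, 9]].
After inserting 10: P = [[1, 3, 8, 10], [2, 4], [5, 6], [7, 9]].

The final insertion tableau P = [[1, 3, 8, 10], [2, 4], [5, 6], [7, 9]] has shape [4, 2, 2, 2].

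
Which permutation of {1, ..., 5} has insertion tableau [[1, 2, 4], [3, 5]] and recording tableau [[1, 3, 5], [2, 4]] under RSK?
3 1 5 2 4

Reverse the RSK construction: for i from n down to 1, find the cell of Q containing i, remove the entry at that cell from P, and reverse-bump it up through P; the value ejected from row 1 is w(i).

Step i=5: Q has 5 at row 1, column 3; remove that cell from P, ejecting 4. So w(5) = 4. P is now [[1, 2], [3, 5]].
Step i=4: Q has 4 at row 2, column 2; remove 5 from row 2 of P and reverse-bump: 5 enters row 1 and ejects 2. So w(4) = 2. P is now [[1, 5], [3]].
Step i=3: Q has 3 at row 1, column 2; remove that cell from P, ejecting 5. So w(3) = 5. P is now [[1], [3]].
Step i=2: Q has 2 at row 2, column 1; remove 3 from row 2 of P and reverse-bump: 3 enters row 1 and ejects 1. So w(2) = 1. P is now [[3]].
Step i=1: Q has 1 at row 1, column 1; remove that cell from P, ejecting 3. So w(1) = 3. P is now [].

So w = 3 1 5 2 4.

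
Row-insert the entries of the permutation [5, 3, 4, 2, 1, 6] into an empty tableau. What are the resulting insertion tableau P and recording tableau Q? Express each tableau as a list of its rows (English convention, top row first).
Insert each entry of the permutation into P by Schensted row insertion, recording in Q the position of each new cell.

After inserting 5: P = [[5]].
After inserting 3: P = [[3], [5]].
After inserting 4: P = [[3, 4], [5]].
After inserting 2: P = [[2, 4], [3], [5]].
After inserting 1: P = [[1, 4], [2], [3], [5]].
After inserting 6: P = [[1, 4, 6], [2], [3], [5]].

So P = [[1, 4, 6], [2], [3], [5]], Q = [[1, 3, 6], [2], [4], [5]].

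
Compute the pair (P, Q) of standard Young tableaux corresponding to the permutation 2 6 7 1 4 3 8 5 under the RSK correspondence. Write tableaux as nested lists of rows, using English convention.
Insert each entry of the permutation into P by Schensted row insertion, recording in Q the position of each new cell.

Insert 2: appended to row 1. P = [[2]], Q = [[1]].
Insert 6: appended to row 1. P = [[2, 6]], Q = [[1, 2]].
Insert 7: appended to row 1. P = [[2, 6, 7]], Q = [[1, 2, 3]].
Insert 1: 1 bumps 2 from row 1; 2 starts row 2. P = [[1, 6, 7], [2]], Q = [[1, 2, 3], [4]].
Insert 4: 4 bumps 6 from row 1; 6 appends to row 2. P = [[1, 4, 7], [2, 6]], Q = [[1, 2, 3], [4, 5]].
Insert 3: 3 bumps 4 from row 1; 4 bumps 6 from row 2; 6 starts row 3. P = [[1, 3, 7], [2, 4], [6]], Q = [[1, 2, 3], [4, 5], [6]].
Insert 8: appended to row 1. P = [[1, 3, 7, 8], [2, 4], [6]], Q = [[1, 2, 3, 7], [4, 5], [6]].
Insert 5: 5 bumps 7 from row 1; 7 appends to row 2. P = [[1, 3, 5, 8], [2, 4, 7], [6]], Q = [[1, 2, 3, 7], [4, 5, 8], [6]].

So P = [[1, 3, 5, 8], [2, 4, 7], [6]], Q = [[1, 2, 3, 7], [4, 5, 8], [6]].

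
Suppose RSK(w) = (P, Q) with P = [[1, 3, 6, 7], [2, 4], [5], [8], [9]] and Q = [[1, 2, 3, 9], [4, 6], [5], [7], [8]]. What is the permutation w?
Reverse the RSK construction: for i from n down to 1, find the cell of Q containing i, remove the entry at that cell from P, and reverse-bump it up through P; the value ejected from row 1 is w(i).

Step i=9: Q has 9 at row 1, column 4; remove that cell from P, ejecting 7. So w(9) = 7. P is now [[1, 3, 6], [2, 4], [5], [8], [9]].
Step i=8: Q has 8 at row 5, column 1; remove 9 from row 5 of P and reverse-bump: 9 enters row 4 and ejects 8; 8 enters row 3 and ejects 5; 5 enters row 2 and ejects 4; 4 enters row 1 and ejects 3. So w(8) = 3. P is now [[1, 4, 6], [2, 5], [8], [9]].
Step i=7: Q has 7 at row 4, column 1; remove 9 from row 4 of P and reverse-bump: 9 enters row 3 and ejects 8; 8 enters row 2 and ejects 5; 5 enters row 1 and ejects 4. So w(7) = 4. P is now [[1, 5, 6], [2, 8], [9]].
Step i=6: Q has 6 at row 2, column 2; remove 8 from row 2 of P and reverse-bump: 8 enters row 1 and ejects 6. So w(6) = 6. P is now [[1, 5, 8], [2], [9]].
Step i=5: Q has 5 at row 3, column 1; remove 9 from row 3 of P and reverse-bump: 9 enters row 2 and ejects 2; 2 enters row 1 and ejects 1. So w(5) = 1. P is now [[2, 5, 8], [9]].
Step i=4: Q has 4 at row 2, column 1; remove 9 from row 2 of P and reverse-bump: 9 enters row 1 and ejects 8. So w(4) = 8. P is now [[2, 5, 9]].
Step i=3: Q has 3 at row 1, column 3; remove that cell from P, ejecting 9. So w(3) = 9. P is now [[2, 5]].
Step i=2: Q has 2 at row 1, column 2; remove that cell from P, ejecting 5. So w(2) = 5. P is now [[2]].
Step i=1: Q has 1 at row 1, column 1; remove that cell from P, ejecting 2. So w(1) = 2. P is now [].

So w = 2 5 9 8 1 6 4 3 7.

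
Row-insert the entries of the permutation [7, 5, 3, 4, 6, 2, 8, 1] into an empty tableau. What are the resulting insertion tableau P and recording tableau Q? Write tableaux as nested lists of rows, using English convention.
Insert each entry of the permutation into P by Schensted row insertion, recording in Q the position of each new cell.

Insert 7: appended to row 1. P = [[7]].
Insert 5: 5 bumps 7 from row 1; 7 starts row 2. P = [[5], [7]].
Insert 3: 3 bumps 5 from row 1; 5 bumps 7 from row 2; 7 starts row 3. P = [[3], [5], [7]].
Insert 4: appended to row 1. P = [[3, 4], [5], [7]].
Insert 6: appended to row 1. P = [[3, 4, 6], [5], [7]].
Insert 2: 2 bumps 3 from row 1; 3 bumps 5 from row 2; 5 bumps 7 from row 3; 7 starts row 4. P = [[2, 4, 6], [3], [5], [7]].
Insert 8: appended to row 1. P = [[2, 4, 6, 8], [3], [5], [7]].
Insert 1: 1 bumps 2 from row 1; 2 bumps 3 from row 2; 3 bumps 5 from row 3; 5 bumps 7 from row 4; 7 starts row 5. P = [[1, 4, 6, 8], [2], [3], [5], [7]].

So P = [[1, 4, 6, 8], [2], [3], [5], [7]], Q = [[1, 4, 5, 7], [2], [3], [6], [8]].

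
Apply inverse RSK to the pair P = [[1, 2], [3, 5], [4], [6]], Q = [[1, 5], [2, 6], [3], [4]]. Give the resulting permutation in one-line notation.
Reverse the RSK construction: for i from n down to 1, find the cell of Q containing i, remove the entry at that cell from P, and reverse-bump it up through P; the value ejected from row 1 is w(i).

Step i=6: Q has 6 at row 2, column 2; remove 5 from row 2 of P and reverse-bump: 5 enters row 1 and ejects 2. So w(6) = 2. P is now [[1, 5], [3], [4], [6]].
Step i=5: Q has 5 at row 1, column 2; remove that cell from P, ejecting 5. So w(5) = 5. P is now [[1], [3], [4], [6]].
Step i=4: Q has 4 at row 4, column 1; remove 6 from row 4 of P and reverse-bump: 6 enters row 3 and ejects 4; 4 enters row 2 and ejects 3; 3 enters row 1 and ejects 1. So w(4) = 1. P is now [[3], [4], [6]].
Step i=3: Q has 3 at row 3, column 1; remove 6 from row 3 of P and reverse-bump: 6 enters row 2 and ejects 4; 4 enters row 1 and ejects 3. So w(3) = 3. P is now [[4], [6]].
Step i=2: Q has 2 at row 2, column 1; remove 6 from row 2 of P and reverse-bump: 6 enters row 1 and ejects 4. So w(2) = 4. P is now [[6]].
Step i=1: Q has 1 at row 1, column 1; remove that cell from P, ejecting 6. So w(1) = 6. P is now [].

So w = 6 4 3 1 5 2.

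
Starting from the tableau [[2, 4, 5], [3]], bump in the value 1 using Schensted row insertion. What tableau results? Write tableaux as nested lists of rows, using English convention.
[[1, 4, 5], [2], [3]]

In row 1, 1 replaces 2 (the leftmost entry greater than 1); 2 is bumped to row 2. In row 2, 2 replaces 3 (the leftmost entry greater than 2); 3 is bumped to row 3. 3 starts a new row 3. The new tableau is [[1, 4, 5], [2], [3]].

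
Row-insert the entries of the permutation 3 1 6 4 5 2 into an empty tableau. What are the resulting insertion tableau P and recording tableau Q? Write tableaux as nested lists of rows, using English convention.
P = [[1, 2, 5], [3, 4], [6]], Q = [[1, 3, 5], [2, 4], [6]]

Insert each entry of the permutation into P by Schensted row insertion, recording in Q the position of each new cell.

Insert 3: appended to row 1. P = [[3]], Q = [[1]].
Insert 1: 1 bumps 3 from row 1; 3 starts row 2. P = [[1], [3]], Q = [[1], [2]].
Insert 6: appended to row 1. P = [[1, 6], [3]], Q = [[1, 3], [2]].
Insert 4: 4 bumps 6 from row 1; 6 appends to row 2. P = [[1, 4], [3, 6]], Q = [[1, 3], [2, 4]].
Insert 5: appended to row 1. P = [[1, 4, 5], [3, 6]], Q = [[1, 3, 5], [2, 4]].
Insert 2: 2 bumps 4 from row 1; 4 bumps 6 from row 2; 6 starts row 3. P = [[1, 2, 5], [3, 4], [6]], Q = [[1, 3, 5], [2, 4], [6]].

So P = [[1, 2, 5], [3, 4], [6]], Q = [[1, 3, 5], [2, 4], [6]].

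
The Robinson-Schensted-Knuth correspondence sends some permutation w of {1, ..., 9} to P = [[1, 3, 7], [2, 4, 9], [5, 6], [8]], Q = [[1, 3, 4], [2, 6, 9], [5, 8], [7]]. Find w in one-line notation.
Reverse the RSK construction: for i from n down to 1, find the cell of Q containing i, remove the entry at that cell from P, and reverse-bump it up through P; the value ejected from row 1 is w(i).

Step i=9: Q has 9 at row 2, column 3; remove 9 from row 2 of P and reverse-bump: 9 enters row 1 and ejects 7. So w(9) = 7. P is now [[1, 3, 9], [2, 4], [5, 6], [8]].
Step i=8: Q has 8 at row 3, column 2; remove 6 from row 3 of P and reverse-bump: 6 enters row 2 and ejects 4; 4 enters row 1 and ejects 3. So w(8) = 3. P is now [[1, 4, 9], [2, 6], [5], [8]].
Step i=7: Q has 7 at row 4, column 1; remove 8 from row 4 of P and reverse-bump: 8 enters row 3 and ejects 5; 5 enters row 2 and ejects 2; 2 enters row 1 and ejects 1. So w(7) = 1. P is now [[2, 4, 9], [5, 6], [8]].
Step i=6: Q has 6 at row 2, column 2; remove 6 from row 2 of P and reverse-bump: 6 enters row 1 and ejects 4. So w(6) = 4. P is now [[2, 6, 9], [5], [8]].
Step i=5: Q has 5 at row 3, column 1; remove 8 from row 3 of P and reverse-bump: 8 enters row 2 and ejects 5; 5 enters row 1 and ejects 2. So w(5) = 2. P is now [[5, 6, 9], [8]].
Step i=4: Q has 4 at row 1, column 3; remove that cell from P, ejecting 9. So w(4) = 9. P is now [[5, 6], [8]].
Step i=3: Q has 3 at row 1, column 2; remove that cell from P, ejecting 6. So w(3) = 6. P is now [[5], [8]].
Step i=2: Q has 2 at row 2, column 1; remove 8 from row 2 of P and reverse-bump: 8 enters row 1 and ejects 5. So w(2) = 5. P is now [[8]].
Step i=1: Q has 1 at row 1, column 1; remove that cell from P, ejecting 8. So w(1) = 8. P is now [].

So w = 8 5 6 9 2 4 1 3 7.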